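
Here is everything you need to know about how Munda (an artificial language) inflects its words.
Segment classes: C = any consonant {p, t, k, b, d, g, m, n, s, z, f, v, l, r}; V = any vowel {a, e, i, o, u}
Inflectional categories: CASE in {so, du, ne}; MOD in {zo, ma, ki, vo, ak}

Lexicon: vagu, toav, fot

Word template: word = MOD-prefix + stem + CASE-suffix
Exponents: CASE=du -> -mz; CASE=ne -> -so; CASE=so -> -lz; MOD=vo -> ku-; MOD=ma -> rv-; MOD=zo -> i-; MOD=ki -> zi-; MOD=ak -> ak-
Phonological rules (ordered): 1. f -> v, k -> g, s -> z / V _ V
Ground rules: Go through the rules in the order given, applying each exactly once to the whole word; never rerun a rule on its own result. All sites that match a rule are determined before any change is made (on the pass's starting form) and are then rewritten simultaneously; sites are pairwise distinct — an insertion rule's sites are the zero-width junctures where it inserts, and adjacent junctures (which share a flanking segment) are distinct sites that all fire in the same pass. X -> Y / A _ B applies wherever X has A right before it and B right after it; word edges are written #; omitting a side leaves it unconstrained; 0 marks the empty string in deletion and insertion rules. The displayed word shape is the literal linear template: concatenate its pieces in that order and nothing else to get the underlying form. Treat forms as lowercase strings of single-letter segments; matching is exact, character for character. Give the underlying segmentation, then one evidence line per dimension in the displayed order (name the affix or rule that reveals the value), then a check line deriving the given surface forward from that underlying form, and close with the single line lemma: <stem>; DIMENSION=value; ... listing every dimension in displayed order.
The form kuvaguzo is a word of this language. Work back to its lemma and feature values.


underlying: ku-vagu-so
CASE=ne - signalled by the affix -so
MOD=vo - signalled by the affix ku-
check: kuvaguso -> kuvaguzo
lemma: vagu; CASE=ne; MOD=vo


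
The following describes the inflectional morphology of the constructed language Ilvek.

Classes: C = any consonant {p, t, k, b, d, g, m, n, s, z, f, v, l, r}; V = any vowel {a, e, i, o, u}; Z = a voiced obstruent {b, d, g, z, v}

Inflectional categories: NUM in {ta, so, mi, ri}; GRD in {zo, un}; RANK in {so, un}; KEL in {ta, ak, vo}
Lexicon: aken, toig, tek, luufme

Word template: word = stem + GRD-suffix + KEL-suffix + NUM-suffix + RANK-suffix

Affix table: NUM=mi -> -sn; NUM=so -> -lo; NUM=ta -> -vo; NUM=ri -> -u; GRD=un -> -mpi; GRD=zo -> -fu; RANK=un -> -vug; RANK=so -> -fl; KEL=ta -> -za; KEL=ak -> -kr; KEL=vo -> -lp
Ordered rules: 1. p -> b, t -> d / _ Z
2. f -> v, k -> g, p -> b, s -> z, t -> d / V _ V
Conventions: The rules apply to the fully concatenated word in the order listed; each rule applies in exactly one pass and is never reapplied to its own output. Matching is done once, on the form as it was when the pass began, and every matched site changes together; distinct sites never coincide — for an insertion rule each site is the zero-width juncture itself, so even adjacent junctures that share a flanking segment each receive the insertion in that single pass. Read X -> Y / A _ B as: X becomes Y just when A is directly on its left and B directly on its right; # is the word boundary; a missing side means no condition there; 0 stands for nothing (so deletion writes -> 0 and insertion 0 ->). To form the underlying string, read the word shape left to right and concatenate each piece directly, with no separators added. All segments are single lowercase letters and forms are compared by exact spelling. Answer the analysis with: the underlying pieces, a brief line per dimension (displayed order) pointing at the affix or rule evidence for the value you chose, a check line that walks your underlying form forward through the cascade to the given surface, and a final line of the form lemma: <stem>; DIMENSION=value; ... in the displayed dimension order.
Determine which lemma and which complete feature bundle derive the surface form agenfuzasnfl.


underlying: aken-fu-za-sn-fl
NUM=mi - signalled by the affix -sn
GRD=zo - signalled by the affix -fu
RANK=so - signalled by the affix -fl
KEL=ta - signalled by the affix -za
check: akenfuzasnfl -> akenfuzasnfl -> agenfuzasnfl
lemma: aken; NUM=mi; GRD=zo; RANK=so; KEL=ta


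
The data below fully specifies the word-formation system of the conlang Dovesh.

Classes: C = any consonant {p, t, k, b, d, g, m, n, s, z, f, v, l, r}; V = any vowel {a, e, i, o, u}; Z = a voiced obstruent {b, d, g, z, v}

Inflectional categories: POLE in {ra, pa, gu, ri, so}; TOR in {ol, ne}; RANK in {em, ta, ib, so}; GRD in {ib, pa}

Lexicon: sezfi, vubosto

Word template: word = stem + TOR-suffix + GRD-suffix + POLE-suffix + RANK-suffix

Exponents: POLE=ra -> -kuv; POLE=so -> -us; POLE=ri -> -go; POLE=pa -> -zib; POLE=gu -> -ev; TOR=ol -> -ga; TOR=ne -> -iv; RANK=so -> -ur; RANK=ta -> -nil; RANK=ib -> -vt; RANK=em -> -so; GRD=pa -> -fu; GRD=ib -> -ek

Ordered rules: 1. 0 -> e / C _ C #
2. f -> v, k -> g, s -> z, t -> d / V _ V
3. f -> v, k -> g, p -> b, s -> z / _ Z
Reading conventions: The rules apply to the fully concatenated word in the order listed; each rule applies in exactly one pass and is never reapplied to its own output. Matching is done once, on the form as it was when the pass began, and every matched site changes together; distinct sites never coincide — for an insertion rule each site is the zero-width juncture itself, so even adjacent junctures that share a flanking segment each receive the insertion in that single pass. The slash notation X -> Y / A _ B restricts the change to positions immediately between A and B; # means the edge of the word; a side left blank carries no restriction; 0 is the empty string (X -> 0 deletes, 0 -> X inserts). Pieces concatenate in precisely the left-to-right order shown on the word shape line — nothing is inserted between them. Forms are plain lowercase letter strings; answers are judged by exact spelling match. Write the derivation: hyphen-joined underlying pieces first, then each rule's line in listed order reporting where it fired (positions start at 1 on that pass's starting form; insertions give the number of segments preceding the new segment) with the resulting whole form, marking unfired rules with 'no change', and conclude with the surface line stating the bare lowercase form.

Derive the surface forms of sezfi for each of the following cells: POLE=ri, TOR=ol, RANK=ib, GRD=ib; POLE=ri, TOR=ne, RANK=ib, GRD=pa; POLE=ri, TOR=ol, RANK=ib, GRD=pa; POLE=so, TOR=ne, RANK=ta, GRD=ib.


cell POLE=ri, TOR=ol, RANK=ib, GRD=ib:
underlying: sezfi-ga-ek-go-vt
1. 0 -> e / C _ C #: inserts after position(s) 12: sezfigaekgovet
2. f -> v, k -> g, s -> z, t -> d / V _ V: no change
3. f -> v, k -> g, p -> b, s -> z / _ Z: fires at position(s) 9: sezfigaeggovet
surface: sezfigaeggovet

cell POLE=ri, TOR=ne, RANK=ib, GRD=pa:
underlying: sezfi-iv-fu-go-vt
1. 0 -> e / C _ C #: inserts after position(s) 12: sezfiivfugovet
2. f -> v, k -> g, s -> z, t -> d / V _ V: no change
3. f -> v, k -> g, p -> b, s -> z / _ Z: no change
surface: sezfiivfugovet

cell POLE=ri, TOR=ol, RANK=ib, GRD=pa:
underlying: sezfi-ga-fu-go-vt
1. 0 -> e / C _ C #: inserts after position(s) 12: sezfigafugovet
2. f -> v, k -> g, s -> z, t -> d / V _ V: fires at position(s) 8: sezfigavugovet
3. f -> v, k -> g, p -> b, s -> z / _ Z: no change
surface: sezfigavugovet

cell POLE=so, TOR=ne, RANK=ta, GRD=ib:
underlying: sezfi-iv-ek-us-nil
1. 0 -> e / C _ C #: no change
2. f -> v, k -> g, s -> z, t -> d / V _ V: fires at position(s) 9: sezfiivegusnil
3. f -> v, k -> g, p -> b, s -> z / _ Z: no change
surface: sezfiivegusnil


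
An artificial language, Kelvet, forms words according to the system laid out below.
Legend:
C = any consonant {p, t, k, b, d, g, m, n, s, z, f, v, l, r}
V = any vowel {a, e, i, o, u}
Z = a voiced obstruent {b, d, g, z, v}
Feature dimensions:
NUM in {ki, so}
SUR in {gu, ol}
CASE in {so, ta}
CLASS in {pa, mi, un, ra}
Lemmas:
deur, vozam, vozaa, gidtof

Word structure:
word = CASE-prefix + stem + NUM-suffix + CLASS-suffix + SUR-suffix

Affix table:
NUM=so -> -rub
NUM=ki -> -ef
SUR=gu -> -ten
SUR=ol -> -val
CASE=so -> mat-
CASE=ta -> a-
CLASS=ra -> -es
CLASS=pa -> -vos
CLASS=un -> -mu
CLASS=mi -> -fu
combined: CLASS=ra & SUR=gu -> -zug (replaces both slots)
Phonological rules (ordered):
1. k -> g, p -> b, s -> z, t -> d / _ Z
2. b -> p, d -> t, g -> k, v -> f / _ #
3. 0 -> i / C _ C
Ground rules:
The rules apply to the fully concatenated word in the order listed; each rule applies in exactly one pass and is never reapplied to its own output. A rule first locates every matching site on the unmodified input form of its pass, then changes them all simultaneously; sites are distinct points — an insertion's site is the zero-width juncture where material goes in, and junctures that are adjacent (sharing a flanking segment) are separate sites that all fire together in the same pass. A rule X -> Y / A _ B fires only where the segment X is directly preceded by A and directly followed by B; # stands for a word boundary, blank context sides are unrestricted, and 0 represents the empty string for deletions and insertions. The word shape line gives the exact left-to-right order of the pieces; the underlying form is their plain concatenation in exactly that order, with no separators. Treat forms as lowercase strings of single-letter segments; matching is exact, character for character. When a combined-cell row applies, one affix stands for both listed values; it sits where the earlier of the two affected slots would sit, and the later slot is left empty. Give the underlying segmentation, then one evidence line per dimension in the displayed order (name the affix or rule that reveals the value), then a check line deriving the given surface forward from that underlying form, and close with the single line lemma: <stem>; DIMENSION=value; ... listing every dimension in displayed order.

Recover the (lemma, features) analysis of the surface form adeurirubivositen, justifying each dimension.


underlying: a-deur-rub-vos-ten
NUM=so - signalled by the affix -rub
SUR=gu - signalled by the affix -ten
CASE=ta - signalled by the affix a-
CLASS=pa - signalled by the affix -vos
check: adeurrubvosten -> adeurrubvosten -> adeurrubvosten -> adeurirubivositen
lemma: deur; NUM=so; SUR=gu; CASE=ta; CLASS=pa


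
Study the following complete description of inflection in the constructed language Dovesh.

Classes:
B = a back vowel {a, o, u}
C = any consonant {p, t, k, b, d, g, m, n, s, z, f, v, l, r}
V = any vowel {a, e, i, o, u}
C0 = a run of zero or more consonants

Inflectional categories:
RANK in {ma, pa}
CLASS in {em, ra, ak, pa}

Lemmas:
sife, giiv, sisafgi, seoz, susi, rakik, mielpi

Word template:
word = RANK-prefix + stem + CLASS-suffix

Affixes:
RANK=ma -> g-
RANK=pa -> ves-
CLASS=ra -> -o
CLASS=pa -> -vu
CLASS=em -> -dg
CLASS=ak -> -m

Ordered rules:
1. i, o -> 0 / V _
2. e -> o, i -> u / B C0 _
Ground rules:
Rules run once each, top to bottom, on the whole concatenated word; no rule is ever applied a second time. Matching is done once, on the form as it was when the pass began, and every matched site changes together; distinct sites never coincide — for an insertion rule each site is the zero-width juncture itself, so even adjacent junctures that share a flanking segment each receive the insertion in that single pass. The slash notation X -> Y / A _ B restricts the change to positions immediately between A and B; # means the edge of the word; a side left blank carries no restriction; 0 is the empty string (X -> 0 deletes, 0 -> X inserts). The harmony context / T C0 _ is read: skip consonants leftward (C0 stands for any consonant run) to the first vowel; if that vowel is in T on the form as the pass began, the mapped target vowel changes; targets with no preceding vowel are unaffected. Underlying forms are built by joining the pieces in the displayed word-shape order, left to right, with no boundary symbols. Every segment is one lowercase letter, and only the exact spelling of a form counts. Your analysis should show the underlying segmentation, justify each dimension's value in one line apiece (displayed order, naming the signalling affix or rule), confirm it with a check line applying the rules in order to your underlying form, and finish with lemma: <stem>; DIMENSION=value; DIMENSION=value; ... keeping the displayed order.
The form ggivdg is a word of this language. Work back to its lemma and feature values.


underlying: g-giiv-dg
RANK=ma - signalled by the affix g-
CLASS=em - signalled by the affix -dg
check: ggiivdg -> ggivdg -> ggivdg
lemma: giiv; RANK=ma; CLASS=em


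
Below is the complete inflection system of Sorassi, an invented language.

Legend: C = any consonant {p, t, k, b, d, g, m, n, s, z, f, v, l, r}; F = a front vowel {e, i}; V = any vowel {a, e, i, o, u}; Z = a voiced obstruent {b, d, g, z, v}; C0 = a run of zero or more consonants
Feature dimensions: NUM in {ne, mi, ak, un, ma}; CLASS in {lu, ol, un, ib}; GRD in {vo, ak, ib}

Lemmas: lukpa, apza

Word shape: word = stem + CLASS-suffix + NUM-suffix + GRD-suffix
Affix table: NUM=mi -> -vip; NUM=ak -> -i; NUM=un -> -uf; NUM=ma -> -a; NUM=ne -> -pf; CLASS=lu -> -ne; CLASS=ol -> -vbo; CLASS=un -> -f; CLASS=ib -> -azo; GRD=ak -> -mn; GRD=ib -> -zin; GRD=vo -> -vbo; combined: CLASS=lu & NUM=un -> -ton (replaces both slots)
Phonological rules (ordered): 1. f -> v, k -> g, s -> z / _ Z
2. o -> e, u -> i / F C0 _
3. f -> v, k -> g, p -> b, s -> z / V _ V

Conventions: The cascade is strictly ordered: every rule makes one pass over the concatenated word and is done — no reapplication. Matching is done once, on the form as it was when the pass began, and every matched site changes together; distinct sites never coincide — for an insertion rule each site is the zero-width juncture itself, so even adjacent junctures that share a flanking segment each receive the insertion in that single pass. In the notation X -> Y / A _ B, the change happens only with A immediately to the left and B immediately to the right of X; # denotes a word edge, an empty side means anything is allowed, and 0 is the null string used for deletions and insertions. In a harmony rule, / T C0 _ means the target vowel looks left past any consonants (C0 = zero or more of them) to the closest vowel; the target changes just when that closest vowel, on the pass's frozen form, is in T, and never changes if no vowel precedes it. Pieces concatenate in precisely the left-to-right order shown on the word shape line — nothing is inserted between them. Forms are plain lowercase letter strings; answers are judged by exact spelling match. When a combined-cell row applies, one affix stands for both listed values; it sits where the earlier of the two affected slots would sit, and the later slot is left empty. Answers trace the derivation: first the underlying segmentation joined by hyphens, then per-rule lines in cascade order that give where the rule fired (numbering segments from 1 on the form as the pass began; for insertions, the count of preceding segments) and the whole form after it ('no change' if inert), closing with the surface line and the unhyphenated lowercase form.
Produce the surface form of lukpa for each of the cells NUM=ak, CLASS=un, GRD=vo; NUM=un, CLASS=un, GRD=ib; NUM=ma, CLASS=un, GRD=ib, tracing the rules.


cell NUM=ak, CLASS=un, GRD=vo:
underlying: lukpa-f-i-vbo
1. f -> v, k -> g, s -> z / _ Z: no change
2. o -> e, u -> i / F C0 _: fires at position(s) 10: lukpafivbe
3. f -> v, k -> g, p -> b, s -> z / V _ V: fires at position(s) 6: lukpavivbe
surface: lukpavivbe

cell NUM=un, CLASS=un, GRD=ib:
underlying: lukpa-f-uf-zin
1. f -> v, k -> g, s -> z / _ Z: fires at position(s) 8: lukpafuvzin
2. o -> e, u -> i / F C0 _: no change
3. f -> v, k -> g, p -> b, s -> z / V _ V: fires at position(s) 6: lukpavuvzin
surface: lukpavuvzin

cell NUM=ma, CLASS=un, GRD=ib:
underlying: lukpa-f-a-zin
1. f -> v, k -> g, s -> z / _ Z: no change
2. o -> e, u -> i / F C0 _: no change
3. f -> v, k -> g, p -> b, s -> z / V _ V: fires at position(s) 6: lukpavazin
surface: lukpavazin


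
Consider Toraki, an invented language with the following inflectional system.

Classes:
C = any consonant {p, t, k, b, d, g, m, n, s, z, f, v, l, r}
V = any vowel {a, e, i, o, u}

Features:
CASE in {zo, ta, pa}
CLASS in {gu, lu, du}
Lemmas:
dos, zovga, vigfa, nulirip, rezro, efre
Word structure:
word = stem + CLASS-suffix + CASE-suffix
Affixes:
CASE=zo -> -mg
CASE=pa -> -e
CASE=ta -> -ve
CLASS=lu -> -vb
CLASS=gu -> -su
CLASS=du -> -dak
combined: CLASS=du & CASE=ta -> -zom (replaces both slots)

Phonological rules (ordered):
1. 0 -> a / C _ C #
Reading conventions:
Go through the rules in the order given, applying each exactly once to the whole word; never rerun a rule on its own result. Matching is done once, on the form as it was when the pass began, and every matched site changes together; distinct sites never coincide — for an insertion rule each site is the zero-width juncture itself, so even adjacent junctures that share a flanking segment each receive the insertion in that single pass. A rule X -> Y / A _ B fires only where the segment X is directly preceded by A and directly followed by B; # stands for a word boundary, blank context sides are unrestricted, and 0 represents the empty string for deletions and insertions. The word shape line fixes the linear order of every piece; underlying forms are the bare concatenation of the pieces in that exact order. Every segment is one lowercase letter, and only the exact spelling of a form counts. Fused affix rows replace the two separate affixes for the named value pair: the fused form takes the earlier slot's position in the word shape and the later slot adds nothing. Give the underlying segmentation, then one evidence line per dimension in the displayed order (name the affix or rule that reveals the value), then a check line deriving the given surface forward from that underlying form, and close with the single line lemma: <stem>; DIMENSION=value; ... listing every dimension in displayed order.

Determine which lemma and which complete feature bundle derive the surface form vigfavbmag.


underlying: vigfa-vb-mg
CASE=zo - signalled by the affix -mg
CLASS=lu - signalled by the affix -vb
check: vigfavbmg -> vigfavbmag
lemma: vigfa; CASE=zo; CLASS=lu


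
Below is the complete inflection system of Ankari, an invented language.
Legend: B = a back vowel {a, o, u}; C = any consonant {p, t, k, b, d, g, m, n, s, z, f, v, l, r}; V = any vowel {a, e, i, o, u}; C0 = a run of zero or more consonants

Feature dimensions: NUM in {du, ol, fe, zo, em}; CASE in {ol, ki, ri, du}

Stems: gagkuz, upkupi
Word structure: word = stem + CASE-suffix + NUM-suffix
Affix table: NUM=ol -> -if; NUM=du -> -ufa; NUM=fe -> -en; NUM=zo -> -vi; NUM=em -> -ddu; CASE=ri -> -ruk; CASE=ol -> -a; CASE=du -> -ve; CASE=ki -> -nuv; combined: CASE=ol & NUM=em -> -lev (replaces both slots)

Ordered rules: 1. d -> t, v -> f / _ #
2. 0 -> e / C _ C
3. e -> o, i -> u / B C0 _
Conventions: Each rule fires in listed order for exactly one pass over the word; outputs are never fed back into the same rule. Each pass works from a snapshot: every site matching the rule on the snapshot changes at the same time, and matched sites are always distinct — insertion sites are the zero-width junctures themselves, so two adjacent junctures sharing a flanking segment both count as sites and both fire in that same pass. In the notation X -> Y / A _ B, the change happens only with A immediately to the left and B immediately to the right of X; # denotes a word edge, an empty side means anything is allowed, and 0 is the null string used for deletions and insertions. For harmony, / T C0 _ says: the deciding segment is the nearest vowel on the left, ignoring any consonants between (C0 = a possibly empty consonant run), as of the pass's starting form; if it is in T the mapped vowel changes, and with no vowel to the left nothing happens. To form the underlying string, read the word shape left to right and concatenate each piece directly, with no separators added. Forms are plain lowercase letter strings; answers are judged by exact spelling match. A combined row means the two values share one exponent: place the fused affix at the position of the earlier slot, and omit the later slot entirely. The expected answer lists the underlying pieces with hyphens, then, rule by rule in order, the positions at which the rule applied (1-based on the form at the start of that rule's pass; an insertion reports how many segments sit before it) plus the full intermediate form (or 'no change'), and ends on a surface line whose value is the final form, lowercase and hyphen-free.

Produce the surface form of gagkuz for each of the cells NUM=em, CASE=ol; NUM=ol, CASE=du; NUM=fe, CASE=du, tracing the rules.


cell NUM=em, CASE=ol:
underlying: gagkuz-lev
1. d -> t, v -> f / _ #: fires at position(s) 9: gagkuzlef
2. 0 -> e / C _ C: inserts after position(s) 3, 6: gagekuzelef
3. e -> o, i -> u / B C0 _: fires at position(s) 4, 8: gagokuzolef
surface: gagokuzolef

cell NUM=ol, CASE=du:
underlying: gagkuz-ve-if
1. d -> t, v -> f / _ #: no change
2. 0 -> e / C _ C: inserts after position(s) 3, 6: gagekuzeveif
3. e -> o, i -> u / B C0 _: fires at position(s) 4, 8: gagokuzoveif
surface: gagokuzoveif

cell NUM=fe, CASE=du:
underlying: gagkuz-ve-en
1. d -> t, v -> f / _ #: no change
2. 0 -> e / C _ C: inserts after position(s) 3, 6: gagekuzeveen
3. e -> o, i -> u / B C0 _: fires at position(s) 4, 8: gagokuzoveen
surface: gagokuzoveen


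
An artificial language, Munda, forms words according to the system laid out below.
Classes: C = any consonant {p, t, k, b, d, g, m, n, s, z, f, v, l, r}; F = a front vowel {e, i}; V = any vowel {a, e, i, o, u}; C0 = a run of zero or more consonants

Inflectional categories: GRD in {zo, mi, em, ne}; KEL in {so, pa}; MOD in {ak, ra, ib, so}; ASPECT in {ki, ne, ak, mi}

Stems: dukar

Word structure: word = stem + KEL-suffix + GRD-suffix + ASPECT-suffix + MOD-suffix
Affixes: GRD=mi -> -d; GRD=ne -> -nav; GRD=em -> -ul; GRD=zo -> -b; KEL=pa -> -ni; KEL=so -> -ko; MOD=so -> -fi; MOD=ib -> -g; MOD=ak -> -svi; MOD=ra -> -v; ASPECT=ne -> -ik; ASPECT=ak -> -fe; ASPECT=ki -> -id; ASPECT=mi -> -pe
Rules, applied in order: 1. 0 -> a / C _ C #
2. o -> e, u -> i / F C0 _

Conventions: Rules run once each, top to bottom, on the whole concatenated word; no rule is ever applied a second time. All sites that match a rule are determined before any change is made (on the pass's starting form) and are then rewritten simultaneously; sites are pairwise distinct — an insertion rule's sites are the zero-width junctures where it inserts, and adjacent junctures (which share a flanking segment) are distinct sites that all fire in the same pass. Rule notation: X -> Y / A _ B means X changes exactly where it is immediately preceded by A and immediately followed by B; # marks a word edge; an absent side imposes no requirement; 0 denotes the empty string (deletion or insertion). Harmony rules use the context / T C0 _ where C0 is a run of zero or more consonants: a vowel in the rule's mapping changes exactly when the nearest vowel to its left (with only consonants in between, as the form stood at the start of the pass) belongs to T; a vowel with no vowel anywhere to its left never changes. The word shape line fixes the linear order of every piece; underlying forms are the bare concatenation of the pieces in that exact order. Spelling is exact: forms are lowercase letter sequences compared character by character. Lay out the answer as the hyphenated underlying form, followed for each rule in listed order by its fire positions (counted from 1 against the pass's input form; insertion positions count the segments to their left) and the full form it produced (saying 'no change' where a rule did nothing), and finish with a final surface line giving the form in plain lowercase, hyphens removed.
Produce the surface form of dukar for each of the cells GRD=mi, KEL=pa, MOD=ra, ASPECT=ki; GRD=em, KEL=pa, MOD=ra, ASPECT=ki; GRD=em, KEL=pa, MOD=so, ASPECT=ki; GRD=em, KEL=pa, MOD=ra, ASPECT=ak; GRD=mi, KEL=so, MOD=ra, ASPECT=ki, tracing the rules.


cell GRD=mi, KEL=pa, MOD=ra, ASPECT=ki:
underlying: dukar-ni-d-id-v
1. 0 -> a / C _ C #: inserts after position(s) 10: dukarnididav
2. o -> e, u -> i / F C0 _: no change
surface: dukarnididav

cell GRD=em, KEL=pa, MOD=ra, ASPECT=ki:
underlying: dukar-ni-ul-id-v
1. 0 -> a / C _ C #: inserts after position(s) 11: dukarniulidav
2. o -> e, u -> i / F C0 _: fires at position(s) 8: dukarniilidav
surface: dukarniilidav

cell GRD=em, KEL=pa, MOD=so, ASPECT=ki:
underlying: dukar-ni-ul-id-fi
1. 0 -> a / C _ C #: no change
2. o -> e, u -> i / F C0 _: fires at position(s) 8: dukarniilidfi
surface: dukarniilidfi

cell GRD=em, KEL=pa, MOD=ra, ASPECT=ak:
underlying: dukar-ni-ul-fe-v
1. 0 -> a / C _ C #: no change
2. o -> e, u -> i / F C0 _: fires at position(s) 8: dukarniilfev
surface: dukarniilfev

cell GRD=mi, KEL=so, MOD=ra, ASPECT=ki:
underlying: dukar-ko-d-id-v
1. 0 -> a / C _ C #: inserts after position(s) 10: dukarkodidav
2. o -> e, u -> i / F C0 _: no change
surface: dukarkodidav


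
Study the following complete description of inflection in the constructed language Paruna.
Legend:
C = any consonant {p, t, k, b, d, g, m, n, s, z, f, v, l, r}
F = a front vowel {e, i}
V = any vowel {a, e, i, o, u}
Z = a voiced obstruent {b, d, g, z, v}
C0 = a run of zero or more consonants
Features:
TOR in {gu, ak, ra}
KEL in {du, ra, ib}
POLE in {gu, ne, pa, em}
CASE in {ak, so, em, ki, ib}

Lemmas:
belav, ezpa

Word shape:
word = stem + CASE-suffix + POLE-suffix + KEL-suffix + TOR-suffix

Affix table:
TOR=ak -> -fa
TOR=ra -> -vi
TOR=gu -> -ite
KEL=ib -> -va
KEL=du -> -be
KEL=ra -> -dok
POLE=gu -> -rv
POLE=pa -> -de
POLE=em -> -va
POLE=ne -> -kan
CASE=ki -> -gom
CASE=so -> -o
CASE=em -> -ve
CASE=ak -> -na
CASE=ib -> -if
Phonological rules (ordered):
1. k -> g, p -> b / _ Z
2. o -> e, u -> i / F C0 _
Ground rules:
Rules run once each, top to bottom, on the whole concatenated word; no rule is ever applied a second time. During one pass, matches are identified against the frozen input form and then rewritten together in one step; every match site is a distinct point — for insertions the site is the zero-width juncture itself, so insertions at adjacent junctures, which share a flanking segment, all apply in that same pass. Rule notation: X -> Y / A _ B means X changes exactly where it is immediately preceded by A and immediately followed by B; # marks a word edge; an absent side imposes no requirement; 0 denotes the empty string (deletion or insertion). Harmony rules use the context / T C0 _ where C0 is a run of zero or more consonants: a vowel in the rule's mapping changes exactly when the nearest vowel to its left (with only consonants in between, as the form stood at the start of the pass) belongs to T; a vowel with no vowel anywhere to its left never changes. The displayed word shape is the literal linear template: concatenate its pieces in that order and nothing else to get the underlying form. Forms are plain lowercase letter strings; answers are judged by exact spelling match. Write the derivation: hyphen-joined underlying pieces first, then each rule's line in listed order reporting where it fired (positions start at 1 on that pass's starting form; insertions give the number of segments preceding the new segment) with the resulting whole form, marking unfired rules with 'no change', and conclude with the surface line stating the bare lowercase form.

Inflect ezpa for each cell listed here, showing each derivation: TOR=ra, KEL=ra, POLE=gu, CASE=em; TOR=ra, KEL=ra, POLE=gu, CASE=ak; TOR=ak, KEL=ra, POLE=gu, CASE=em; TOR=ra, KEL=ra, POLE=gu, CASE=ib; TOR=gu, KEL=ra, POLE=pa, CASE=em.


cell TOR=ra, KEL=ra, POLE=gu, CASE=em:
underlying: ezpa-ve-rv-dok-vi
1. k -> g, p -> b / _ Z: fires at position(s) 11: ezpavervdogvi
2. o -> e, u -> i / F C0 _: fires at position(s) 10: ezpavervdegvi
surface: ezpavervdegvi

cell TOR=ra, KEL=ra, POLE=gu, CASE=ak:
underlying: ezpa-na-rv-dok-vi
1. k -> g, p -> b / _ Z: fires at position(s) 11: ezpanarvdogvi
2. o -> e, u -> i / F C0 _: no change
surface: ezpanarvdogvi

cell TOR=ak, KEL=ra, POLE=gu, CASE=em:
underlying: ezpa-ve-rv-dok-fa
1. k -> g, p -> b / _ Z: no change
2. o -> e, u -> i / F C0 _: fires at position(s) 10: ezpavervdekfa
surface: ezpavervdekfa

cell TOR=ra, KEL=ra, POLE=gu, CASE=ib:
underlying: ezpa-if-rv-dok-vi
1. k -> g, p -> b / _ Z: fires at position(s) 11: ezpaifrvdogvi
2. o -> e, u -> i / F C0 _: fires at position(s) 10: ezpaifrvdegvi
surface: ezpaifrvdegvi

cell TOR=gu, KEL=ra, POLE=pa, CASE=em:
underlying: ezpa-ve-de-dok-ite
1. k -> g, p -> b / _ Z: no change
2. o -> e, u -> i / F C0 _: fires at position(s) 10: ezpavededekite
surface: ezpavededekite


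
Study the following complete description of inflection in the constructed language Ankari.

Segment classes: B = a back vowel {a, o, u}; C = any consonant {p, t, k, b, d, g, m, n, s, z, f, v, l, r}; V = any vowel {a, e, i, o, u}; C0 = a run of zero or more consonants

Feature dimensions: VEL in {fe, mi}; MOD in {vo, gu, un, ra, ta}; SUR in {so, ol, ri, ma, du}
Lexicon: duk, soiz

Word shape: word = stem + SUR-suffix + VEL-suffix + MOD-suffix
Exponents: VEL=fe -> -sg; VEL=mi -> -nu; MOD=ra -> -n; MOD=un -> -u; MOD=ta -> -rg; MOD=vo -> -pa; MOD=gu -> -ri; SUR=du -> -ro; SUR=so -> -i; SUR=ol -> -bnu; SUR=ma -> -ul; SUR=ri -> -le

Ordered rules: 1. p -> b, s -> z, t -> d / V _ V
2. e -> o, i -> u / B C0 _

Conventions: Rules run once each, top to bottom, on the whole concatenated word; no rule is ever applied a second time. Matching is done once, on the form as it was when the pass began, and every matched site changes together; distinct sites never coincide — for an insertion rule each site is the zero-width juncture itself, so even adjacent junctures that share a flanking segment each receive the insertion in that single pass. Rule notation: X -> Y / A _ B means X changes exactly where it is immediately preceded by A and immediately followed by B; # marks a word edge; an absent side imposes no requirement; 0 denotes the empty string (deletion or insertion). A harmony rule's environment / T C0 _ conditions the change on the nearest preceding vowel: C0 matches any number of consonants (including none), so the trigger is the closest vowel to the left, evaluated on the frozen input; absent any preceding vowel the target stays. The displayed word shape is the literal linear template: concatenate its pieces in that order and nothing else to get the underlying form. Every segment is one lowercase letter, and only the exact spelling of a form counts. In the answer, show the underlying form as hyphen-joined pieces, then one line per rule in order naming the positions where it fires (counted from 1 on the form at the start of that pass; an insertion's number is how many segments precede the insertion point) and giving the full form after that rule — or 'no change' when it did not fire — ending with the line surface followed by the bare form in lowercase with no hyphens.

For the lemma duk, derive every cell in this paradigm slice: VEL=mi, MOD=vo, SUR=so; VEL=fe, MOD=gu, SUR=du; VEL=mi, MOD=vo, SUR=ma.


cell VEL=mi, MOD=vo, SUR=so:
underlying: duk-i-nu-pa
1. p -> b, s -> z, t -> d / V _ V: fires at position(s) 7: dukinuba
2. e -> o, i -> u / B C0 _: fires at position(s) 4: dukunuba
surface: dukunuba

cell VEL=fe, MOD=gu, SUR=du:
underlying: duk-ro-sg-ri
1. p -> b, s -> z, t -> d / V _ V: no change
2. e -> o, i -> u / B C0 _: fires at position(s) 9: dukrosgru
surface: dukrosgru

cell VEL=mi, MOD=vo, SUR=ma:
underlying: duk-ul-nu-pa
1. p -> b, s -> z, t -> d / V _ V: fires at position(s) 8: dukulnuba
2. e -> o, i -> u / B C0 _: no change
surface: dukulnuba


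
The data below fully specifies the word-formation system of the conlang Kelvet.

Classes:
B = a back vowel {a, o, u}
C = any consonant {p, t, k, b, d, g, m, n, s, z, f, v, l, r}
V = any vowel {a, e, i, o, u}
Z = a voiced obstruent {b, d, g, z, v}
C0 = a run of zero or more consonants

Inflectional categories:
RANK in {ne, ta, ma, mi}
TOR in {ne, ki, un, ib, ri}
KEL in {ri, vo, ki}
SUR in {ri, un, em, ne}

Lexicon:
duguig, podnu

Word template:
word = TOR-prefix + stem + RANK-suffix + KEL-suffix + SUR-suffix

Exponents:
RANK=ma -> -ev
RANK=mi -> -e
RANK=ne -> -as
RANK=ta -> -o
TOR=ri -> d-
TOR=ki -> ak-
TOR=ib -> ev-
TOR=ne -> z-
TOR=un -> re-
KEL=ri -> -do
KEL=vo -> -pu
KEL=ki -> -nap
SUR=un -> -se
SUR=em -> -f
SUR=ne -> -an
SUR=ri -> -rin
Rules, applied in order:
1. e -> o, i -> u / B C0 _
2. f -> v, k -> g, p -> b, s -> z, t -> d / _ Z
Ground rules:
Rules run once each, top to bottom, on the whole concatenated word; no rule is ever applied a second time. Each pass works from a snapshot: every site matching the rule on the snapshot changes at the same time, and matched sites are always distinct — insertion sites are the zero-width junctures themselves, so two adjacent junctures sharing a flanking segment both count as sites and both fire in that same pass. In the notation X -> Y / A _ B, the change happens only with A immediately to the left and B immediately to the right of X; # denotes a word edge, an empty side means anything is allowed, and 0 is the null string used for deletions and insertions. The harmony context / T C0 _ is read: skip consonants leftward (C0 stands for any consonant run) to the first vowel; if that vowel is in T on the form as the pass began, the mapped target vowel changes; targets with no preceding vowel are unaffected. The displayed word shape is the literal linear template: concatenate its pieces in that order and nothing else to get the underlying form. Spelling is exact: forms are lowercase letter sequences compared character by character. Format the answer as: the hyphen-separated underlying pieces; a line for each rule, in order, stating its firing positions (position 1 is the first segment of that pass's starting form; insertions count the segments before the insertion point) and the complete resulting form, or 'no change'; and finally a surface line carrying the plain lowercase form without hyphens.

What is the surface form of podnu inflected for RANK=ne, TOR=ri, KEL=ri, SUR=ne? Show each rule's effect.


underlying: d-podnu-as-do-an
1. e -> o, i -> u / B C0 _: no change
2. f -> v, k -> g, p -> b, s -> z, t -> d / _ Z: fires at position(s) 8: dpodnuazdoan
surface: dpodnuazdoan


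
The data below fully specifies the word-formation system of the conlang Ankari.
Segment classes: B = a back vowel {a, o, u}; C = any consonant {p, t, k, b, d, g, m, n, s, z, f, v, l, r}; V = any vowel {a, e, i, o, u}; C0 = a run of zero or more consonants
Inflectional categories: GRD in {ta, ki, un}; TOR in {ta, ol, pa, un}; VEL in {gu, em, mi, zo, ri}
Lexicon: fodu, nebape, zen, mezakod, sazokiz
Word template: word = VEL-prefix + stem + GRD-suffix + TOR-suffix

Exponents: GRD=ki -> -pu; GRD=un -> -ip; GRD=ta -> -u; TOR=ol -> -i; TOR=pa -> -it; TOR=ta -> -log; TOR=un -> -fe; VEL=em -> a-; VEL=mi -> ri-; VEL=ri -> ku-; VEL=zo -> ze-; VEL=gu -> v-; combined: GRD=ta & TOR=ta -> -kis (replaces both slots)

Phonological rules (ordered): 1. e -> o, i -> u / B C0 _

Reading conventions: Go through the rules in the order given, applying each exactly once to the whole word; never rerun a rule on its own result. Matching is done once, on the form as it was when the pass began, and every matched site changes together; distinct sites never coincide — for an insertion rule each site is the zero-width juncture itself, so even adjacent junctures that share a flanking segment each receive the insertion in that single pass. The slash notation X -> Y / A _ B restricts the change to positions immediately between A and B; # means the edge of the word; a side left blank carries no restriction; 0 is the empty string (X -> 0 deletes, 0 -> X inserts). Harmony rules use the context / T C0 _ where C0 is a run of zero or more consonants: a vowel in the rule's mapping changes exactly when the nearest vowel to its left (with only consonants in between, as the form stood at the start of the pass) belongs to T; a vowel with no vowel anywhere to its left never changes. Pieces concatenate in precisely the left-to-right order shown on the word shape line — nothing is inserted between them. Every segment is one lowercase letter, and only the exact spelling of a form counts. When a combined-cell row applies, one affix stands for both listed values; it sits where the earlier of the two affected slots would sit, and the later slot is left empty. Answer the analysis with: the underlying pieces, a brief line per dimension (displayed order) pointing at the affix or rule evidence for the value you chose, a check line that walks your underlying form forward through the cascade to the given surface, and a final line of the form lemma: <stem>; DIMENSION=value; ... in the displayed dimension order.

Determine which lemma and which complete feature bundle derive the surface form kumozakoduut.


underlying: ku-mezakod-u-it
GRD=ta - signalled by the affix -u
TOR=pa - signalled by the affix -it
VEL=ri - signalled by the affix ku-
check: kumezakoduit -> kumozakoduut
lemma: mezakod; GRD=ta; TOR=pa; VEL=ri


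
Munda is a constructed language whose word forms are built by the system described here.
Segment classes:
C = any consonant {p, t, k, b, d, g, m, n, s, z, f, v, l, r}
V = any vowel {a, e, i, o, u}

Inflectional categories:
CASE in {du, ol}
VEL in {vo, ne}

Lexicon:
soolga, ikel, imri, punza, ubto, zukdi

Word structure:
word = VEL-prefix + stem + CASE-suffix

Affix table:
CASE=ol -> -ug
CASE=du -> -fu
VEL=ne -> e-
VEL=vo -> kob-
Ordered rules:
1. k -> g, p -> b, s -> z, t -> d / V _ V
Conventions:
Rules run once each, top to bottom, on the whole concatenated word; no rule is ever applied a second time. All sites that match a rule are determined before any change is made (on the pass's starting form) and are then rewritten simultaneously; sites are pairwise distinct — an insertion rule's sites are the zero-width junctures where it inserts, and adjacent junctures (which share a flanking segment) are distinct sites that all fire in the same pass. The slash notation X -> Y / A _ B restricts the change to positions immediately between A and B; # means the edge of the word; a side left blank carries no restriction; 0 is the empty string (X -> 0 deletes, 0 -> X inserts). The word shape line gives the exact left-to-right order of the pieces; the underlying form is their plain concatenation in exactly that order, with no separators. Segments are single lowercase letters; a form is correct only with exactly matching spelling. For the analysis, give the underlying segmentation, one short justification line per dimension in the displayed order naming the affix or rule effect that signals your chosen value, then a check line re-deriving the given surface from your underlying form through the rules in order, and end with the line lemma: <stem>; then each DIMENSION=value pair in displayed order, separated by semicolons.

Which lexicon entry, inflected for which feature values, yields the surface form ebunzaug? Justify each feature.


underlying: e-punza-ug
CASE=ol - signalled by the affix -ug
VEL=ne - signalled by the affix e-
check: epunzaug -> ebunzaug
lemma: punza; CASE=ol; VEL=ne


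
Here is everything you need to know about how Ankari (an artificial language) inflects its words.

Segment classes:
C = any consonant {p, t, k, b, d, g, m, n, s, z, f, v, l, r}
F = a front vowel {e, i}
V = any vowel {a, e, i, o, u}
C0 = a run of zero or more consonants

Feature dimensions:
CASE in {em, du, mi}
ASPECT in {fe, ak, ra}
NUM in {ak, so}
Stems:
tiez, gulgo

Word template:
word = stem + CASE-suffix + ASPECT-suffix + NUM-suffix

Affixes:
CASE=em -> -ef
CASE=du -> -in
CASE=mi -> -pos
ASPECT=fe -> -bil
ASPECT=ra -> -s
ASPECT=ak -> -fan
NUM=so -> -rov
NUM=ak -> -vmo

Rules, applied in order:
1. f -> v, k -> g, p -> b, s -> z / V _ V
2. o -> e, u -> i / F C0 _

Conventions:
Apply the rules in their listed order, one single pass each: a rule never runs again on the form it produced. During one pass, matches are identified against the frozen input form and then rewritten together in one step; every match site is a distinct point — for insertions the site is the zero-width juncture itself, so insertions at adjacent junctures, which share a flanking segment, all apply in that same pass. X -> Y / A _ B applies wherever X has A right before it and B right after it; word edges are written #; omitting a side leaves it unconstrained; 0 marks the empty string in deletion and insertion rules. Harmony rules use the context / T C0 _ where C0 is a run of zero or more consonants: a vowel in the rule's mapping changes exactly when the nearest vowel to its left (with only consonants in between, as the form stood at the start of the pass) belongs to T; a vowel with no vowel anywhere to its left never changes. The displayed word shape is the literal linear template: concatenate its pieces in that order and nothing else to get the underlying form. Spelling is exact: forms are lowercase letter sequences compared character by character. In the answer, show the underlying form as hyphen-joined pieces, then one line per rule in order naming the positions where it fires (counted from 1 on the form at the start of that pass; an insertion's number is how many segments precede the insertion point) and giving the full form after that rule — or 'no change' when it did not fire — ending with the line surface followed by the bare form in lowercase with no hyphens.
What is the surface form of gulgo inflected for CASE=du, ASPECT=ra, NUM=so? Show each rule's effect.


underlying: gulgo-in-s-rov
1. f -> v, k -> g, p -> b, s -> z / V _ V: no change
2. o -> e, u -> i / F C0 _: fires at position(s) 10: gulgoinsrev
surface: gulgoinsrev
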